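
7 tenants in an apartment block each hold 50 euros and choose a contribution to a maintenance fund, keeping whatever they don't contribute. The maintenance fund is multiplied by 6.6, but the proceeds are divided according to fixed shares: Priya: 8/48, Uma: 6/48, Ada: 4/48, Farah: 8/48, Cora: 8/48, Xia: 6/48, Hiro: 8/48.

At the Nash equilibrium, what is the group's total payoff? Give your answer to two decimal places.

1470.00 euros

A player with share s gets back 6.6·s per unit contributed, so full contribution is dominant for anyone with s > 1/6.6 = 0.1515 and zero contribution is dominant for anyone below.
The shares above 0.1515 belong to Priya, Farah, Cora and Hiro, contributing 50 each; the remaining 3 contribute 0. Total contributed: 200.
The maintenance fund pays out 6.6 × 200 = 1320.00 in total (split across the unequal shares, but the aggregate is all that matters for the group sum).
The 3 free-riders keep 50 each, adding 150. Group total = 150 + 1320.00 = 1470.00.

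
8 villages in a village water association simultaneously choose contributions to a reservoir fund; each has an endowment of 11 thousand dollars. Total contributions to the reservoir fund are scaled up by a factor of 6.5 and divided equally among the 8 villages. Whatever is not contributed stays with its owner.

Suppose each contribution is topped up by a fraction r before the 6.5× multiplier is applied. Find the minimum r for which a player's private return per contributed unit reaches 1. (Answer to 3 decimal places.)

0.231

With matching at rate r, one contributed unit becomes (1 + r) in the reservoir fund and returns 6.5 × (1 + r) / 8 to the contributor.
Setting this equal to 1: 1 + r = 8/6.5 = 1.2308.
So the minimum matching rate is r = 1.2308 − 1 = 0.231.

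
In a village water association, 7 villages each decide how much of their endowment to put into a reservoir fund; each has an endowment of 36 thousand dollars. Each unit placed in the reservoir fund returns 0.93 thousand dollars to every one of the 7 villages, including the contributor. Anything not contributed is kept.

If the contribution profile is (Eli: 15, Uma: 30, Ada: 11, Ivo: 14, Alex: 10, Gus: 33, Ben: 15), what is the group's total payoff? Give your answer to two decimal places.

Total contributed: 15 + 30 + 11 + 14 + 10 + 33 + 15 = 128; total kept: 7 × 36 − 128 = 124.
The reservoir fund pays out 0.93 × 7 × 128 = 833.28 in aggregate.
Group total = 124 + 833.28 = 957.28.

957.28 thousand dollars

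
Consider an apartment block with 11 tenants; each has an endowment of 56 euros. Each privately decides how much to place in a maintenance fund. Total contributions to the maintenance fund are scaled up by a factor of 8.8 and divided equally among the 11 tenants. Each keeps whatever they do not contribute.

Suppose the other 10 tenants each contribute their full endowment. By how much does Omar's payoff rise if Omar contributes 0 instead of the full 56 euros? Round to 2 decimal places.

11.20 euros

Switching from a contribution of 56 to 0 lets Omar keep an extra 56 euros, but lowers the maintenance fund by 56, which costs Omar their own share of that drop: 8.8/11 × 56 = 44.80.
Net gain = 56 − 44.80 = 11.20. The private return per contributed unit (0.8000) is below 1, so free-riding is indeed the best response regardless of what the others do.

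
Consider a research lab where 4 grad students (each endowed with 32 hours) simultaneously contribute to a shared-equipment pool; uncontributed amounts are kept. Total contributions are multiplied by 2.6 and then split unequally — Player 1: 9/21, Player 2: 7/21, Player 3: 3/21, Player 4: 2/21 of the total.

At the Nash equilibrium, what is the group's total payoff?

For player j, contributing a unit is worthwhile iff 2.6 × (j's share) ≥ 1, i.e. iff j's share is at least 0.3846.
Player 1 alone (share 9/21) is above the threshold, contributing 32; the remaining 3 contribute 0. Total contributed: 32.
The shared-equipment pool pays out 2.6 × 32 = 83.20 in total (split across the unequal shares, but the aggregate is all that matters for the group sum).
The 3 free-riders keep 32 each, adding 96. Group total = 96 + 83.20 = 179.20.

179.20 hours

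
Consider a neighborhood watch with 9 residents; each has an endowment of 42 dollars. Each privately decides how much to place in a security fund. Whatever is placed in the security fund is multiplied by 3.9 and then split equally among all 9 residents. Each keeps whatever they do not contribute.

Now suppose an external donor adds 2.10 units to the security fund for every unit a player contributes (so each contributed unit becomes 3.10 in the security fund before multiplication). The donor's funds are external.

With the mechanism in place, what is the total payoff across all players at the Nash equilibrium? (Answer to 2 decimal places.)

4570.02 dollars

Under the mechanism each unit contributed yields 3.9 × 3.10 / 9 = 1.3433 back to its contributor per unit of net cost, which exceeds 1, making full contribution the dominant choice for everyone.
So the Nash equilibrium is full contribution by all 9; the group earns 3.9 × 3.10 × 378 = 4570.02.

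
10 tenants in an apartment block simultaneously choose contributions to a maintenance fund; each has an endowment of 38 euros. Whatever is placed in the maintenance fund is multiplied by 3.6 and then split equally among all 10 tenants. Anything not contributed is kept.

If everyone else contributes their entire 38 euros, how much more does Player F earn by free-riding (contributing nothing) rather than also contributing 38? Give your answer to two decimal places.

24.32 euros

Switching from a contribution of 38 to 0 lets Player F keep an extra 38 euros, but lowers the maintenance fund by 38, which costs Player F their own share of that drop: 3.6/10 × 38 = 13.68.
Net gain = 38 − 13.68 = 24.32. The private return per contributed unit (0.3600) is below 1, so free-riding is indeed the best response regardless of what the others do.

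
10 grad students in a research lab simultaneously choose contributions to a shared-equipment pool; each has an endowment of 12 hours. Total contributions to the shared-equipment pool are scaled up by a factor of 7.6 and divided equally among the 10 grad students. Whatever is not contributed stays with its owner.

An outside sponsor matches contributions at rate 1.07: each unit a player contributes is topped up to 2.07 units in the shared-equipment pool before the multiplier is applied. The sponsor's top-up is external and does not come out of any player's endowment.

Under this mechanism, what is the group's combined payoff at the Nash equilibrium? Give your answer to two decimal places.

The effective private return per unit is now 7.6 × 2.07 / 10 = 1.5732 > 1, so every player's dominant strategy flips to full contribution.
So the Nash equilibrium is full contribution by all 10; the group earns 7.6 × 2.07 × 120 = 1887.84.

1887.84 hours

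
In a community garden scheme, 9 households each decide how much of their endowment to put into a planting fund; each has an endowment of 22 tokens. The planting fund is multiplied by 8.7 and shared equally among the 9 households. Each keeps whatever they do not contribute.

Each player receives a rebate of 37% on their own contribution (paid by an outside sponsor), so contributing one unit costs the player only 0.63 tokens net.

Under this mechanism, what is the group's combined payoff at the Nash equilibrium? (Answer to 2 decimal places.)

1795.86 tokens

The effective private return per unit is now (8.7/9) / 0.63 = 1.5344 > 1, so every player's dominant strategy flips to full contribution.
So the Nash equilibrium is full contribution by all 9; the group earns 9 × (22 × 0.37 + 8.7 × 22) = 1795.86.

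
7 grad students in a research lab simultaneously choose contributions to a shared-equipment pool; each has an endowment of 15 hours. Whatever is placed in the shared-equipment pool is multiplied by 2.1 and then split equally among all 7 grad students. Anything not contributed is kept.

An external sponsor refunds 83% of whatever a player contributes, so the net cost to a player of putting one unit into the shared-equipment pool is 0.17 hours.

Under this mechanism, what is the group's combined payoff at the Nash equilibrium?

307.65 hours

The effective private return per unit is now (2.1/7) / 0.17 = 1.7647 > 1, so every player's dominant strategy flips to full contribution.
At the Nash equilibrium everyone contributes 15. Group total payoff = 7 × (15 × 0.83 + 2.1 × 15) = 307.65.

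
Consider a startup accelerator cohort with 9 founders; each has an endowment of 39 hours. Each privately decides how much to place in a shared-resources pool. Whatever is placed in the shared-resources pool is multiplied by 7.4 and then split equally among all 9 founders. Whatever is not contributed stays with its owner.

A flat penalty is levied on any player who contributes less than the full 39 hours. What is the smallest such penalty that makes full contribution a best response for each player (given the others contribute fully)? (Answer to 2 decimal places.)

6.93 hours

Given the others contribute fully, the best deviation is to contribute 0 (any partial contribution still incurs the fine and gives up units whose private return 0.8222 is below 1).
Deviating from 39 to 0 saves 39 hours but forfeits the deviator's share of the drop in the shared-resources pool: 7.4/9 × 39 = 32.07.
So the deviation gain is 39 − 32.07 = 6.93, and the fine must be at least 6.93 hours to wipe it out.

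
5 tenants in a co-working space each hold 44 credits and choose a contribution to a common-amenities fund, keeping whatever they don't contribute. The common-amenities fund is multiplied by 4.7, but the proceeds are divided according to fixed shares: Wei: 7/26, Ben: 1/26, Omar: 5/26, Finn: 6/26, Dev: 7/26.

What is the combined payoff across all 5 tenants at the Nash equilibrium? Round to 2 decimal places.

708.40 credits

For player j, contributing a unit is worthwhile iff 4.7 × (j's share) ≥ 1, i.e. iff j's share is at least 0.2128.
The shares above 0.2128 belong to Wei, Finn and Dev, contributing 44 each; the remaining 2 contribute 0. Total contributed: 132.
The common-amenities fund pays out 4.7 × 132 = 620.40 in total (split across the unequal shares, but the aggregate is all that matters for the group sum).
The 2 free-riders keep 44 each, adding 88. Group total = 88 + 620.40 = 708.40.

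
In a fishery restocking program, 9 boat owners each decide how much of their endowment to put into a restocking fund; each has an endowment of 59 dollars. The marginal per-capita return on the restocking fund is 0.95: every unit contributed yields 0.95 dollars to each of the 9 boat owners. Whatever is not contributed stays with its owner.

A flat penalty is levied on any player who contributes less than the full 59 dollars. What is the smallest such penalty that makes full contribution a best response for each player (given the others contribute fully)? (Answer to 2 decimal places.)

2.95 dollars

Given the others contribute fully, the best deviation is to contribute 0 (any partial contribution still incurs the fine and gives up units whose private return 0.95 is below 1).
Deviating from 59 to 0 saves 59 dollars but forfeits the deviator's share of the drop in the restocking fund: 0.95 × 59 = 56.05.
So the deviation gain is 59 − 56.05 = 2.95, and the fine must be at least 2.95 dollars to wipe it out.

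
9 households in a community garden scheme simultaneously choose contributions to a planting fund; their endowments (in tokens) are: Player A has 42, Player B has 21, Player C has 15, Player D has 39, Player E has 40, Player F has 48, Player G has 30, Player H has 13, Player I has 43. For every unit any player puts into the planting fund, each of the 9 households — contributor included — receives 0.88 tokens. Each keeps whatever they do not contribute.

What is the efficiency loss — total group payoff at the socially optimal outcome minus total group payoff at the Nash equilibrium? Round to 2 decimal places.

The private return per contributed unit is 0.88 < 1 for everyone, so the Nash equilibrium is zero contribution and the group total is Σ E_j = 42 + 21 + 15 + 39 + 40 + 48 + 30 + 13 + 43 = 291.
Each contributed unit returns 7.920 to the group, so the social optimum is full contribution by everyone: group total = 7.920 × 291 = 2304.72.
Efficiency loss = (7.920 − 1) × 291 = 2013.72.

2013.72 tokens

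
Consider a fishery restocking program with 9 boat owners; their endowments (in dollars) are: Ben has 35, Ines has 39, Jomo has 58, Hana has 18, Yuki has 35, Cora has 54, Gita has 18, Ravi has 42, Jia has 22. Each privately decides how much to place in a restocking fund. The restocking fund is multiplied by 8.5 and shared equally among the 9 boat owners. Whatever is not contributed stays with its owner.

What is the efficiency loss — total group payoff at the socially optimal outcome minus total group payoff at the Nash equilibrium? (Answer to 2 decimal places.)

The private return per contributed unit is 8.5/9 = 0.9444 < 1 for every player regardless of endowment, so the Nash equilibrium is zero contribution and the group total is Σ E_j = 35 + 39 + 58 + 18 + 35 + 54 + 18 + 42 + 22 = 321.
Each contributed unit returns 8.500 to the group, so the social optimum is full contribution by everyone: group total = 8.500 × 321 = 2728.50.
Efficiency loss = (8.500 − 1) × 321 = 2407.50.

2407.50 dollars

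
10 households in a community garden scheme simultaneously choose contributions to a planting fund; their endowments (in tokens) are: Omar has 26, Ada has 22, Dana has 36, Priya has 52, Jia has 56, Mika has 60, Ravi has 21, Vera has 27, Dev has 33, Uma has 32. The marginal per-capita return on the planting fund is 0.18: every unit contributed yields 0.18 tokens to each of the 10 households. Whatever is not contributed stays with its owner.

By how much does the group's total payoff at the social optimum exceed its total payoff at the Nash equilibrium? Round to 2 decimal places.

The private return per contributed unit is 0.18 < 1 for everyone, so the Nash equilibrium is zero contribution and the group total is Σ E_j = 26 + 22 + 36 + 52 + 56 + 60 + 21 + 27 + 33 + 32 = 365.
Each contributed unit returns 1.800 to the group, so the social optimum is full contribution by everyone: group total = 1.800 × 365 = 657.00.
Efficiency loss = (1.800 − 1) × 365 = 292.00.

292.00 tokens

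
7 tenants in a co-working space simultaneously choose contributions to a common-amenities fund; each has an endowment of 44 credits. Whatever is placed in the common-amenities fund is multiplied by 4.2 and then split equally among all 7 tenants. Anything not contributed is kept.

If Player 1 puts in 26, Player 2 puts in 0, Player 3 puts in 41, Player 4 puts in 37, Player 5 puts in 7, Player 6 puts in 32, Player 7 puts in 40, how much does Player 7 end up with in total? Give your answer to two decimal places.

Total contributed: 26 + 0 + 41 + 37 + 7 + 32 + 40 = 183.
Each receives 4.2 × 183 / 7 = 109.80 from the common-amenities fund.
Player 7 keeps 44 − 40 = 4, so Player 7's payoff is 4 + 109.80 = 113.80.

113.80 credits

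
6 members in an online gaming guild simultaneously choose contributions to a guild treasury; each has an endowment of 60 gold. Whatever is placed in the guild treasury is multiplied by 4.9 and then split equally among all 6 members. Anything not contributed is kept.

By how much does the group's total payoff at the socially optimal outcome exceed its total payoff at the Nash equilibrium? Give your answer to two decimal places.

1404.00 gold

Each contributed unit returns 4.9/6 = 0.8167 to its contributor — below 1 — so contributing 0 is dominant for every player. At the Nash equilibrium everyone keeps their 60, and the group total is 6 × 60 = 360.
Each contributed unit returns 4.900 to the group as a whole (0.8167 to each of 6 players), which exceeds 1, so the social optimum is full contribution: group total = 4.900 × 360 = 1764.00.
Efficiency loss = 1764.00 − 360 = 1404.00.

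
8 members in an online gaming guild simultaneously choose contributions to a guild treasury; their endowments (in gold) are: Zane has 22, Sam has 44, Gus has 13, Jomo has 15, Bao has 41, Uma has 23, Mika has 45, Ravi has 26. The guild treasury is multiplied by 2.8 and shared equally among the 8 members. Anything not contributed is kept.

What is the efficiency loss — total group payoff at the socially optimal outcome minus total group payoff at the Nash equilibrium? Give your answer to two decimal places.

412.20 gold

The private return per contributed unit is 2.8/8 = 0.3500 < 1 for every player regardless of endowment, so the Nash equilibrium is zero contribution and the group total is Σ E_j = 22 + 44 + 13 + 15 + 41 + 23 + 45 + 26 = 229.
Each contributed unit returns 2.800 to the group, so the social optimum is full contribution by everyone: group total = 2.800 × 229 = 641.20.
Efficiency loss = (2.800 − 1) × 229 = 412.20.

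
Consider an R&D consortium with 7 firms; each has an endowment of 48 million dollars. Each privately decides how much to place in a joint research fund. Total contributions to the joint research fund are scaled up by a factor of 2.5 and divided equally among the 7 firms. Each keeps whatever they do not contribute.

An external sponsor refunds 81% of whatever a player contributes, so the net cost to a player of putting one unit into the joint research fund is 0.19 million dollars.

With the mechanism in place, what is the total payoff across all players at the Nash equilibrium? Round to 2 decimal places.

1112.16 million dollars

With the mechanism, a contributed unit returns (2.5/7) / 0.19 = 1.8797 per unit of net cost to the contributor — now above 1 — so contributing fully is weakly dominant for every player.
So the Nash equilibrium is full contribution by all 7; the group earns 7 × (48 × 0.81 + 2.5 × 48) = 1112.16.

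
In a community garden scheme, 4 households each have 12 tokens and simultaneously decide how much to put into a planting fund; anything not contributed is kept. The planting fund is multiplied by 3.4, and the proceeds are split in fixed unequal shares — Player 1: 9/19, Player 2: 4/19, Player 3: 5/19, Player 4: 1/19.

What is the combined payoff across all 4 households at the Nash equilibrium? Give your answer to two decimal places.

Each unit j contributes comes back to j as 3.4 × (j's share), so j prefers to contribute only if that share exceeds 1/3.4 = 0.2941; otherwise keeping the unit dominates.
The only share above 0.2941 is Player 1's 9/19, contributing 12; the remaining 3 contribute 0. Total contributed: 12.
The planting fund pays out 3.4 × 12 = 40.80 in total (split across the unequal shares, but the aggregate is all that matters for the group sum).
The 3 free-riders keep 12 each, adding 36. Group total = 36 + 40.80 = 76.80.

76.80 tokens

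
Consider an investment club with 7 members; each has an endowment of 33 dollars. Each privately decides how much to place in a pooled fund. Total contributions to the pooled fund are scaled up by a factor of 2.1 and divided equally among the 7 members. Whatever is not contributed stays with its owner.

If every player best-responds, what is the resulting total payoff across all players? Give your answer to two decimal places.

231.00 dollars

Each contributed unit returns 2.1/7 = 0.3000 to its contributor — below 1 — so contributing 0 is dominant for every player. At the Nash equilibrium everyone keeps their 33, and the group total is 7 × 33 = 231.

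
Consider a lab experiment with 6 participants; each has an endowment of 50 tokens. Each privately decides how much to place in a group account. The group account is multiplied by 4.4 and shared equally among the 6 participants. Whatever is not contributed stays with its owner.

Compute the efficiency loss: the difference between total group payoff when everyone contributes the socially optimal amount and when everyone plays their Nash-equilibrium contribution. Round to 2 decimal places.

Each contributed unit returns 4.4/6 = 0.7333 to its contributor — below 1 — so contributing 0 is dominant for every player. At the Nash equilibrium everyone keeps their 50, and the group total is 6 × 50 = 300.
Each contributed unit returns 4.400 to the group as a whole (0.7333 to each of 6 players), which exceeds 1, so the social optimum is full contribution: group total = 4.400 × 300 = 1320.00.
Efficiency loss = 1320.00 − 300 = 1020.00.

1020.00 tokens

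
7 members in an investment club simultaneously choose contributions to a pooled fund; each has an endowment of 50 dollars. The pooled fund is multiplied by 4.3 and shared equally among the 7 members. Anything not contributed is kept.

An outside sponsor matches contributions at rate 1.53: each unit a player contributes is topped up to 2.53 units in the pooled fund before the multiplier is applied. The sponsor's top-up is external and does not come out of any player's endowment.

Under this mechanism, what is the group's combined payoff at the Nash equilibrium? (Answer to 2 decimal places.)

Under the mechanism each unit contributed yields 4.3 × 2.53 / 7 = 1.5541 back to its contributor per unit of net cost, which exceeds 1, making full contribution the dominant choice for everyone.
So the Nash equilibrium is full contribution by all 7; the group earns 4.3 × 2.53 × 350 = 3807.65.

3807.65 dollars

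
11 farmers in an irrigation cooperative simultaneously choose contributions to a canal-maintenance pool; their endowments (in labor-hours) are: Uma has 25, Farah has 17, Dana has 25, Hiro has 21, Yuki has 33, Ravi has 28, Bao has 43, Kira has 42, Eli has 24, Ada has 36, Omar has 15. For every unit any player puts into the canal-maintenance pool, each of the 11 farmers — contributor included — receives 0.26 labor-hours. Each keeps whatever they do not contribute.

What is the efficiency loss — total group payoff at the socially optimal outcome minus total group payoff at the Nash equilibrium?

574.74 labor-hours

The private return per contributed unit is 0.26 < 1 for everyone, so the Nash equilibrium is zero contribution and the group total is Σ E_j = 25 + 17 + 25 + 21 + 33 + 28 + 43 + 42 + 24 + 36 + 15 = 309.
Each contributed unit returns 2.860 to the group, so the social optimum is full contribution by everyone: group total = 2.860 × 309 = 883.74.
Efficiency loss = (2.860 − 1) × 309 = 574.74.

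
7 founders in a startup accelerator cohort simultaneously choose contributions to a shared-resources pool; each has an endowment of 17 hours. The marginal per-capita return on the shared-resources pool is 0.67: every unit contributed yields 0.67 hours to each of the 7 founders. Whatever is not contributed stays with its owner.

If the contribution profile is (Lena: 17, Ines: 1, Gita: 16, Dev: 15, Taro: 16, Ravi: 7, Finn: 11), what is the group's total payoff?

425.27 hours

Total contributed: 17 + 1 + 16 + 15 + 16 + 7 + 11 = 83; total kept: 7 × 17 − 83 = 36.
The shared-resources pool pays out 0.67 × 7 × 83 = 389.27 in aggregate.
Group total = 36 + 389.27 = 425.27.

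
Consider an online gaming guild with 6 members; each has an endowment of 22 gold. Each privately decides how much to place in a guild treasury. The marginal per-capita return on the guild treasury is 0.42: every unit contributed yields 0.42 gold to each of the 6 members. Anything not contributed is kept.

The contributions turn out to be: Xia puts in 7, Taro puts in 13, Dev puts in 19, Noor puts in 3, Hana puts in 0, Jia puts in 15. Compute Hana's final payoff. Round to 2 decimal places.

45.94 gold

Total contributed: 7 + 13 + 19 + 3 + 0 + 15 = 57.
Each receives 0.42 × 57 = 23.94 from the guild treasury.
Hana keeps 22 − 0 = 22, so Hana's payoff is 22 + 23.94 = 45.94.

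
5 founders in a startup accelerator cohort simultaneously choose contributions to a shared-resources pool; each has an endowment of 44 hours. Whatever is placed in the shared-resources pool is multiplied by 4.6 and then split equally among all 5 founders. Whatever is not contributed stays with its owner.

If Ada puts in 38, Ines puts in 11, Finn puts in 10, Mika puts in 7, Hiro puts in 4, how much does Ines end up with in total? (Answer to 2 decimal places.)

97.40 hours

Total contributed: 38 + 11 + 10 + 7 + 4 = 70.
Each receives 4.6 × 70 / 5 = 64.40 from the shared-resources pool.
Ines keeps 44 − 11 = 33, so Ines's payoff is 33 + 64.40 = 97.40.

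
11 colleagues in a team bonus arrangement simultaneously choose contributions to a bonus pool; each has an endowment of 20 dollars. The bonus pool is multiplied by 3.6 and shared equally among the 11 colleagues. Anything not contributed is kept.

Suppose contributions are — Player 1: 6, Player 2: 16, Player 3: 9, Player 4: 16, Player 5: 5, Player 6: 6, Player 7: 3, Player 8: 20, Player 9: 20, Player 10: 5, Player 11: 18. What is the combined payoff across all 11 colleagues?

Total contributed: 6 + 16 + 9 + 16 + 5 + 6 + 3 + 20 + 20 + 5 + 18 = 124; total kept: 11 × 20 − 124 = 96.
The bonus pool pays out 3.6 × 124 = 446.40 in aggregate.
Group total = 96 + 446.40 = 542.40.

542.40 dollars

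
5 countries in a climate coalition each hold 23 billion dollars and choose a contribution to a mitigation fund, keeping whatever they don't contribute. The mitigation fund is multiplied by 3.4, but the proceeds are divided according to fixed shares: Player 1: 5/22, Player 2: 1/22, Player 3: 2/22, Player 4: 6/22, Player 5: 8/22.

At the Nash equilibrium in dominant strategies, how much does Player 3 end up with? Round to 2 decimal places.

30.11 billion dollars

Player j's private return per contributed unit is 3.4 × (j's share). Contributing is weakly dominant for j when that share is at least 1/3.4 = 0.2941, and contributing 0 is dominant otherwise.
The only share above 0.2941 is Player 5's 8/22, contributing 23; the remaining 4 contribute 0. Total contributed: 23.
Player 3 keeps 23 and receives 3.4 × 23 × 2/22 = 7.11 from the mitigation fund, for a payoff of 30.11.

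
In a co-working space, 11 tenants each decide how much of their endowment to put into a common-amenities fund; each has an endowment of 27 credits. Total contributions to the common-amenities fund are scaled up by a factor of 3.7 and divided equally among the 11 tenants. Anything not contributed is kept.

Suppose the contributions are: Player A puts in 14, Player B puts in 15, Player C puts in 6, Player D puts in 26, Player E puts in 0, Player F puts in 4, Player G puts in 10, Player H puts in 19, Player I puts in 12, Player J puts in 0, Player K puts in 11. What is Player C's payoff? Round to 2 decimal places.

60.35 credits

Total contributed: 14 + 15 + 6 + 26 + 0 + 4 + 10 + 19 + 12 + 0 + 11 = 117.
Each receives 3.7 × 117 / 11 = 39.35 from the common-amenities fund.
Player C keeps 27 − 6 = 21, so Player C's payoff is 21 + 39.35 = 60.35.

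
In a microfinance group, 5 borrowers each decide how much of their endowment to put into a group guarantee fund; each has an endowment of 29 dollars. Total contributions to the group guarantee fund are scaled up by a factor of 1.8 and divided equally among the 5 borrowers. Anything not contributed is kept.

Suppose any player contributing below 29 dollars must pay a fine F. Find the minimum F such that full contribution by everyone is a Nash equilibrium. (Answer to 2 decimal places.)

18.56 dollars

Given the others contribute fully, the best deviation is to contribute 0 (any partial contribution still incurs the fine and gives up units whose private return 0.3600 is below 1).
Deviating from 29 to 0 saves 29 dollars but forfeits the deviator's share of the drop in the group guarantee fund: 1.8/5 × 29 = 10.44.
So the deviation gain is 29 − 10.44 = 18.56, and the fine must be at least 18.56 dollars to wipe it out.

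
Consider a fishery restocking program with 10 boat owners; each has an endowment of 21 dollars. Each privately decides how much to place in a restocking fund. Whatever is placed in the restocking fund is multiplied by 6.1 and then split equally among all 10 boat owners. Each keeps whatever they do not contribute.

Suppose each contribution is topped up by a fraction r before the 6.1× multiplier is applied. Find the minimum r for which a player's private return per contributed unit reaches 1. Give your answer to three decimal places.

0.639

With matching at rate r, one contributed unit becomes (1 + r) in the restocking fund and returns 6.1 × (1 + r) / 10 to the contributor.
Setting this equal to 1: 1 + r = 10/6.1 = 1.6393.
So the minimum matching rate is r = 1.6393 − 1 = 0.639.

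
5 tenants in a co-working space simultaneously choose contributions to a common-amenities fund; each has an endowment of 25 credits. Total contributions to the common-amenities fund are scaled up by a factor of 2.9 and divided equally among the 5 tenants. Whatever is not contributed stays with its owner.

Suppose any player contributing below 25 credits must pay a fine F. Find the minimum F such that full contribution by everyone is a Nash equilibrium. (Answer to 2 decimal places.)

10.50 credits

Given the others contribute fully, the best deviation is to contribute 0 (any partial contribution still incurs the fine and gives up units whose private return 0.5800 is below 1).
Deviating from 25 to 0 saves 25 credits but forfeits the deviator's share of the drop in the common-amenities fund: 2.9/5 × 25 = 14.50.
So the deviation gain is 25 − 14.50 = 10.50, and the fine must be at least 10.50 credits to wipe it out.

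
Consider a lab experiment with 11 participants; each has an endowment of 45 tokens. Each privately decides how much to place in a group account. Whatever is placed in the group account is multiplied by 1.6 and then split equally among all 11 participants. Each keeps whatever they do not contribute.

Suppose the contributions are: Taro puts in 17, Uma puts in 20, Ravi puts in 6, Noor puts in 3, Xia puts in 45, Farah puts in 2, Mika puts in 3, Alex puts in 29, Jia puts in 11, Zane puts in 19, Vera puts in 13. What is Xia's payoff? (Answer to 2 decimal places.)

Total contributed: 17 + 20 + 6 + 3 + 45 + 2 + 3 + 29 + 11 + 19 + 13 = 168.
Each receives 1.6 × 168 / 11 = 24.44 from the group account.
Xia keeps 45 − 45 = 0, so Xia's payoff is 0 + 24.44 = 24.44.

24.44 tokens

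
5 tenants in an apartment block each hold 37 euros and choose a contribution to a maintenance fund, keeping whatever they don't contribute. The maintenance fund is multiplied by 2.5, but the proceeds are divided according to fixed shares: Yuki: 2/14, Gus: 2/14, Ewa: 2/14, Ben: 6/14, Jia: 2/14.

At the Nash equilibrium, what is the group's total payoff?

240.50 euros

A player with share s gets back 2.5·s per unit contributed, so full contribution is dominant for anyone with s > 1/2.5 = 0.4000 and zero contribution is dominant for anyone below.
The only share above 0.4000 is Ben's 6/14, contributing 37; the remaining 4 contribute 0. Total contributed: 37.
The maintenance fund pays out 2.5 × 37 = 92.50 in total (split across the unequal shares, but the aggregate is all that matters for the group sum).
The 4 free-riders keep 37 each, adding 148. Group total = 148 + 92.50 = 240.50.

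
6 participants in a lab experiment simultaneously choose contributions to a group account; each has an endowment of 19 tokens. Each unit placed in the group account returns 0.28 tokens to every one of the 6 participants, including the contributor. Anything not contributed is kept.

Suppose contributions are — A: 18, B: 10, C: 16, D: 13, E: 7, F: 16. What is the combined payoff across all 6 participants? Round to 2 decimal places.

Total contributed: 18 + 10 + 16 + 13 + 7 + 16 = 80; total kept: 6 × 19 − 80 = 34.
The group account pays out 0.28 × 6 × 80 = 134.40 in aggregate.
Group total = 34 + 134.40 = 168.40.

168.40 tokens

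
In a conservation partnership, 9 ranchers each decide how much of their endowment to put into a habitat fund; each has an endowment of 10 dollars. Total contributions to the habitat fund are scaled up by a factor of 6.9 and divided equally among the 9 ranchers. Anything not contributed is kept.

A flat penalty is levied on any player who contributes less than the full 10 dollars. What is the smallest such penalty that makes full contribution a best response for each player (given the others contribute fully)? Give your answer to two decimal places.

Given the others contribute fully, the best deviation is to contribute 0 (any partial contribution still incurs the fine and gives up units whose private return 0.7667 is below 1).
Deviating from 10 to 0 saves 10 dollars but forfeits the deviator's share of the drop in the habitat fund: 6.9/9 × 10 = 7.67.
So the deviation gain is 10 − 7.67 = 2.33, and the fine must be at least 2.33 dollars to wipe it out.

2.33 dollars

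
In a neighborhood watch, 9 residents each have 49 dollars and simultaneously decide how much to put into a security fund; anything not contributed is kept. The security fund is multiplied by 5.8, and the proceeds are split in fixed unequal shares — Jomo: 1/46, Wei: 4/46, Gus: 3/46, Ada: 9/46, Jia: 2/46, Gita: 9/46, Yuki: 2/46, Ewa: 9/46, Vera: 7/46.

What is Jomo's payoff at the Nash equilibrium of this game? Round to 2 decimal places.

67.53 dollars

Player j's private return per contributed unit is 5.8 × (j's share). Contributing is weakly dominant for j when that share is at least 1/5.8 = 0.1724, and contributing 0 is dominant otherwise.
Ada, Gita and Ewa are above the threshold, contributing 49 each; the remaining 6 contribute 0. Total contributed: 147.
Jomo keeps 49 and receives 5.8 × 147 × 1/46 = 18.53 from the security fund, for a payoff of 67.53.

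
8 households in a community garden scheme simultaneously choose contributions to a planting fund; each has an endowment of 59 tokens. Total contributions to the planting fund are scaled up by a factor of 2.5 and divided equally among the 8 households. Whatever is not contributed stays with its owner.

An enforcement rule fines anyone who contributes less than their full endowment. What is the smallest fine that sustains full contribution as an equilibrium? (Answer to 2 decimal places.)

Given the others contribute fully, the best deviation is to contribute 0 (any partial contribution still incurs the fine and gives up units whose private return 0.3125 is below 1).
Deviating from 59 to 0 saves 59 tokens but forfeits the deviator's share of the drop in the planting fund: 2.5/8 × 59 = 18.44.
So the deviation gain is 59 − 18.44 = 40.56, and the fine must be at least 40.56 tokens to wipe it out.

40.56 tokens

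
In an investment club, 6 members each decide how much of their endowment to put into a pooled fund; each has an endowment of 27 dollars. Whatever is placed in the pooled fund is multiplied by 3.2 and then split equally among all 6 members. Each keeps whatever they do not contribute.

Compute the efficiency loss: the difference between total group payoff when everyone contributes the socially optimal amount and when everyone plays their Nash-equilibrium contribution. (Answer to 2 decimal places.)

Each contributed unit returns 3.2/6 = 0.5333 to its contributor — below 1 — so contributing 0 is dominant for every player. At the Nash equilibrium everyone keeps their 27, and the group total is 6 × 27 = 162.
Each contributed unit returns 3.200 to the group as a whole (0.5333 to each of 6 players), which exceeds 1, so the social optimum is full contribution: group total = 3.200 × 162 = 518.40.
Efficiency loss = 518.40 − 162 = 356.40.

356.40 dollars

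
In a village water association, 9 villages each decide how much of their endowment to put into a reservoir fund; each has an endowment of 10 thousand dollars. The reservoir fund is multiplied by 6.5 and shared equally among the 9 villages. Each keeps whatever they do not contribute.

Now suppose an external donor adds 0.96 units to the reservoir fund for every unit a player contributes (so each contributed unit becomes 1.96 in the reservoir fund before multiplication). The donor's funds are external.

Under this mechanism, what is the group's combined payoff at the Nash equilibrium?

With the mechanism, a contributed unit returns 6.5 × 1.96 / 9 = 1.4156 per unit of net cost to the contributor — now above 1 — so contributing fully is weakly dominant for every player.
So the Nash equilibrium is full contribution by all 9; the group earns 6.5 × 1.96 × 90 = 1146.60.

1146.60 thousand dollars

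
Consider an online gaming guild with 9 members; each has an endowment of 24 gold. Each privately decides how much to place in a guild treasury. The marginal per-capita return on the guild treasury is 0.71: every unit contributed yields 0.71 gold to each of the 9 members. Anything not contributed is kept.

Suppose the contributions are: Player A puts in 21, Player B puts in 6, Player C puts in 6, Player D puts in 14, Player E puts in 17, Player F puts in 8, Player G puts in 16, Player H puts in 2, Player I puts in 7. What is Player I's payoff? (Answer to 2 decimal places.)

Total contributed: 21 + 6 + 6 + 14 + 17 + 8 + 16 + 2 + 7 = 97.
Each receives 0.71 × 97 = 68.87 from the guild treasury.
Player I keeps 24 − 7 = 17, so Player I's payoff is 17 + 68.87 = 85.87.

85.87 gold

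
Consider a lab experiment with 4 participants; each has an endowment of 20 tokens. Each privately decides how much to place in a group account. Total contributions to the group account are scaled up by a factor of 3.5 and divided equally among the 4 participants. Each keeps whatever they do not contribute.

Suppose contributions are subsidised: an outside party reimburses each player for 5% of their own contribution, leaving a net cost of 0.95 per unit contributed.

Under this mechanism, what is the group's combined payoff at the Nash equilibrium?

80.00 tokens

With the mechanism, a contributed unit returns (3.5/4) / 0.95 = 0.9211 per unit of net cost — still below 1 — so contributing 0 remains dominant for every player.
At the Nash equilibrium no one contributes; group total payoff = 4 × 20 = 80.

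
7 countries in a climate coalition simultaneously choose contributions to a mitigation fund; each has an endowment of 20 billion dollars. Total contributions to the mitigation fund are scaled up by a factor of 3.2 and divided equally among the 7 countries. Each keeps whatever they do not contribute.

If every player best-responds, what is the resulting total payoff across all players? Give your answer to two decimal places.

140.00 billion dollars

Each contributed unit returns 3.2/7 = 0.4571 to its contributor — below 1 — so contributing 0 is dominant for every player. At the Nash equilibrium everyone keeps their 20, and the group total is 7 × 20 = 140.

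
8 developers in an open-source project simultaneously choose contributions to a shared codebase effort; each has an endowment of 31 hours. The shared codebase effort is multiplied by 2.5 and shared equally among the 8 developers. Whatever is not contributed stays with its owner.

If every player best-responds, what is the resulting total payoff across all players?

Each contributed unit returns 2.5/8 = 0.3125 to its contributor — below 1 — so contributing 0 is dominant for every player. At the Nash equilibrium everyone keeps their 31, and the group total is 8 × 31 = 248.

248.00 hours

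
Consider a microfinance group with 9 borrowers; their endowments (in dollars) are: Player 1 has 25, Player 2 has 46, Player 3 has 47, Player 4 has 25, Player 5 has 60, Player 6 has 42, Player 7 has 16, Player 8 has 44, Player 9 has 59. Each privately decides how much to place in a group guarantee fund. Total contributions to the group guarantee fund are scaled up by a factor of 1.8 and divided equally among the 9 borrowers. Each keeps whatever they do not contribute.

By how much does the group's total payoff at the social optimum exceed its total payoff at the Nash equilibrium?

291.20 dollars

The private return per contributed unit is 1.8/9 = 0.2000 < 1 for every player regardless of endowment, so the Nash equilibrium is zero contribution and the group total is Σ E_j = 25 + 46 + 47 + 25 + 60 + 42 + 16 + 44 + 59 = 364.
Each contributed unit returns 1.800 to the group, so the social optimum is full contribution by everyone: group total = 1.800 × 364 = 655.20.
Efficiency loss = (1.800 − 1) × 364 = 291.20.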